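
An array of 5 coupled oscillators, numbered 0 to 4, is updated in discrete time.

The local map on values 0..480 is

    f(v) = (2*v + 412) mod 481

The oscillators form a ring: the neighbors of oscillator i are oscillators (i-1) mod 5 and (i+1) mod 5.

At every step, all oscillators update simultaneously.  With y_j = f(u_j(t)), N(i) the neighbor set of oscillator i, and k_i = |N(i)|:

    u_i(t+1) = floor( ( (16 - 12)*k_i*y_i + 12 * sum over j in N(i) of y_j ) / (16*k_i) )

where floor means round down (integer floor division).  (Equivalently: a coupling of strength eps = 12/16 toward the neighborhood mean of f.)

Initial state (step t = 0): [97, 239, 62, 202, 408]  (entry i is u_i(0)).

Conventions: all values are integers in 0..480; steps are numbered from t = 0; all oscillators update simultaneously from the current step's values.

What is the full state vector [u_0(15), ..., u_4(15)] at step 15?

Answer: [21, 25, 16, 20, 24]

Derivation:
t=0: [97, 239, 62, 202, 408]
t=1: [284, 169, 292, 204, 239]
t=2: [258, 86, 236, 250, 236]
t=3: [301, 344, 301, 410, 430]
t=4: [181, 73, 166, 203, 198]
t=5: [224, 227, 221, 305, 318]
t=6: [271, 378, 260, 187, 186]
t=7: [309, 398, 304, 359, 367]
t=8: [178, 108, 169, 132, 134]
t=9: [201, 245, 195, 224, 230]
t=10: [387, 350, 380, 361, 364]
t=11: [179, 200, 173, 188, 193]
t=12: [315, 295, 308, 299, 302]
t=13: [55, 64, 49, 57, 61]
t=14: [52, 41, 46, 42, 45]
t=15: [21, 25, 16, 20, 24]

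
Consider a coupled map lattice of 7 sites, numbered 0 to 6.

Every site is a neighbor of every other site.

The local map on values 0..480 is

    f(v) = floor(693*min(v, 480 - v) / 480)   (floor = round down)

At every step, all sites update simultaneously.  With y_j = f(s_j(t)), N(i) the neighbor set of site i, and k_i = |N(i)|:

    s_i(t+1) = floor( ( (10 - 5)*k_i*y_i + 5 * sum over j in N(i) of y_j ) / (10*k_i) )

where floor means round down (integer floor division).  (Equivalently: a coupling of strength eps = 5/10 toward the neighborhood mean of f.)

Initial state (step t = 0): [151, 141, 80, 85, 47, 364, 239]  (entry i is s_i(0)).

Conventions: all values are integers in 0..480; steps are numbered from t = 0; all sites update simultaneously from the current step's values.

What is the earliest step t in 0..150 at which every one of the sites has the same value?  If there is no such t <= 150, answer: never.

Simulating step by step:
t=0: [151, 141, 80, 85, 47, 364, 239]  (not all equal)
t=1: [193, 187, 151, 153, 131, 172, 246]  (not all equal)
t=2: [262, 258, 237, 238, 225, 249, 287]  (not all equal)
t=3: [318, 321, 330, 330, 322, 326, 303]  (not all equal)
t=4: [230, 228, 223, 223, 228, 225, 239]  (not all equal)
t=5: [330, 328, 325, 325, 328, 326, 335]  (not all equal)
t=6: [217, 218, 220, 220, 218, 220, 214]  (not all equal)
t=7: [313, 314, 315, 315, 314, 315, 311]  (not all equal)
t=8: [240, 239, 238, 238, 239, 238, 240]  (not all equal)
t=9: [345, 344, 343, 343, 344, 343, 345]  (not all equal)
t=10: [195, 195, 196, 196, 195, 196, 195]  (not all equal)
t=11: [281, 281, 281, 281, 281, 281, 281]  (all equal)

Answer: 11
Key observation: Synchronization is absorbing here: once all sites are equal they stay equal, and step 11 is the first all-equal step.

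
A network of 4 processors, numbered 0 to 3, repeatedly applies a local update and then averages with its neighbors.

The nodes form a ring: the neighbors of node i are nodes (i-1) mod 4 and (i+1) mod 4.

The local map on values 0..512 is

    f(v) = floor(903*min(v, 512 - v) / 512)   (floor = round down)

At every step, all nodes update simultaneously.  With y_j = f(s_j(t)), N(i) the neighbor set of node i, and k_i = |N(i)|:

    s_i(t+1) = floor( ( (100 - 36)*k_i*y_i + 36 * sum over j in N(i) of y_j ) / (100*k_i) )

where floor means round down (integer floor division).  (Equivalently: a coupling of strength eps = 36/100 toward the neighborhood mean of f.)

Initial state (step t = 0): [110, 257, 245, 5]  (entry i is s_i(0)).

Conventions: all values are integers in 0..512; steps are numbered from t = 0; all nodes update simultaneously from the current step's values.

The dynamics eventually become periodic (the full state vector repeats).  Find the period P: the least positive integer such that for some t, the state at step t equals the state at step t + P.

Simulating step by step:
t=0: [110, 257, 245, 5]
t=1: [206, 400, 358, 117]
t=2: [304, 240, 245, 245]
t=3: [388, 414, 430, 420]
t=4: [199, 175, 152, 168]
t=5: [332, 308, 280, 300]
t=6: [334, 360, 393, 369]
t=7: [293, 265, 227, 255]
t=8: [406, 419, 415, 428]
t=9: [175, 169, 165, 158]
t=10: [300, 298, 289, 285]
t=11: [378, 379, 391, 393]
t=12: [230, 230, 216, 214]
t=13: [399, 400, 383, 382]
t=14: [204, 202, 221, 223]
t=15: [364, 362, 383, 386]
t=16: [254, 256, 232, 229]
t=17: [439, 442, 415, 412]
t=18: [135, 132, 163, 166]
t=19: [246, 242, 278, 281]
t=20: [427, 424, 413, 412]
t=21: [154, 157, 170, 170]
t=22: [276, 279, 294, 293]
t=23: [409, 406, 389, 391]
t=24: [187, 190, 210, 207]
t=25: [336, 340, 362, 359]
t=26: [301, 297, 271, 275]
t=27: [381, 386, 415, 410]
t=28: [220, 214, 181, 186]
t=29: [375, 368, 331, 337]
t=30: [255, 262, 305, 297]
t=31: [434, 428, 381, 389]
t=32: [153, 160, 213, 204]
t=33: [287, 296, 355, 345]
t=34: [374, 364, 297, 309]
t=35: [266, 279, 353, 341]
t=36: [405, 390, 307, 320]
t=37: [219, 236, 330, 315]
t=38: [384, 393, 342, 349]
t=39: [233, 228, 280, 278]
t=40: [408, 404, 408, 411]
t=41: [183, 187, 183, 179]
t=42: [322, 326, 322, 317]
t=43: [335, 330, 335, 340]
t=44: [311, 317, 311, 306]
t=45: [353, 346, 353, 359]
t=46: [280, 287, 280, 272]
t=47: [409, 400, 409, 417]
t=48: [181, 191, 181, 172]
t=49: [319, 329, 319, 308]
t=50: [340, 328, 340, 352]
t=51: [303, 316, 303, 289]
t=52: [368, 353, 368, 384]
t=53: [252, 270, 252, 235]
t=54: [435, 432, 435, 424]
t=55: [139, 138, 139, 147]
t=56: [247, 243, 247, 253]
t=57: [435, 430, 435, 442]
t=58: [134, 140, 134, 127]
t=59: [235, 242, 235, 227]
t=60: [413, 421, 413, 405]
t=61: [174, 165, 174, 182]
t=62: [305, 296, 305, 314]
t=63: [364, 374, 364, 354]
t=64: [260, 249, 260, 271]
t=65: [439, 440, 439, 431]
t=66: [130, 126, 130, 136]
t=67: [229, 224, 229, 235]
t=68: [403, 397, 403, 410]
t=69: [191, 198, 191, 183]
t=70: [335, 344, 335, 327]
t=71: [311, 301, 311, 320]
t=72: [354, 365, 354, 343]
t=73: [278, 265, 278, 290]
t=74: [412, 426, 412, 398]
t=75: [176, 160, 176, 192]
t=76: [310, 292, 310, 327]
t=77: [356, 376, 356, 336]
t=78: [274, 251, 274, 297]
t=79: [415, 433, 415, 393]
t=80: [172, 150, 172, 195]
t=81: [303, 278, 303, 328]
t=82: [368, 396, 368, 339]
t=83: [253, 221, 253, 286]
t=84: [427, 409, 427, 415]
t=85: [158, 169, 158, 163]
t=86: [283, 290, 283, 283]
t=87: [400, 395, 400, 403]
t=88: [197, 202, 197, 193]
t=89: [347, 352, 347, 342]
t=90: [290, 285, 290, 296]
t=91: [390, 396, 390, 383]
t=92: [215, 207, 215, 222]
t=93: [378, 370, 378, 386]
t=94: [236, 244, 236, 227]
t=95: [415, 424, 415, 405]
t=96: [171, 160, 171, 181]
t=97: [300, 288, 300, 312]
t=98: [373, 387, 373, 359]
t=99: [244, 229, 244, 260]
t=100: [427, 412, 427, 438]
t=101: [150, 166, 150, 136]
t=102: [264, 281, 264, 248]
t=103: [431, 417, 431, 437]
t=104: [144, 158, 144, 135]
t=105: [254, 269, 254, 243]
t=106: [440, 434, 440, 434]
t=107: [129, 133, 129, 133]
t=108: [229, 231, 229, 231]
t=109: [404, 405, 404, 405]
t=110: [189, 188, 189, 188]
t=111: [332, 331, 332, 331]
t=112: [317, 318, 317, 318]
t=113: [342, 342, 342, 342]
t=114: [299, 299, 299, 299]
t=115: [375, 375, 375, 375]
t=116: [241, 241, 241, 241]
t=117: [425, 425, 425, 425]
t=118: [153, 153, 153, 153]
t=119: [269, 269, 269, 269]
t=120: [428, 428, 428, 428]
t=121: [148, 148, 148, 148]
t=122: [261, 261, 261, 261]
t=123: [442, 442, 442, 442]
t=124: [123, 123, 123, 123]
t=125: [216, 216, 216, 216]
t=126: [380, 380, 380, 380]
t=127: [232, 232, 232, 232]
t=128: [409, 409, 409, 409]
t=129: [181, 181, 181, 181]
t=130: [319, 319, 319, 319]
t=131: [340, 340, 340, 340]
t=132: [303, 303, 303, 303]
t=133: [368, 368, 368, 368]
t=134: [253, 253, 253, 253]
t=135: [446, 446, 446, 446]
t=136: [116, 116, 116, 116]
t=137: [204, 204, 204, 204]
t=138: [359, 359, 359, 359]
t=139: [269, 269, 269, 269]

Answer: 20
Key observation: The state at step 119, [269, 269, 269, 269], reappears at step 139 — and no state repeats earlier — so the cycle the system enters has period 20.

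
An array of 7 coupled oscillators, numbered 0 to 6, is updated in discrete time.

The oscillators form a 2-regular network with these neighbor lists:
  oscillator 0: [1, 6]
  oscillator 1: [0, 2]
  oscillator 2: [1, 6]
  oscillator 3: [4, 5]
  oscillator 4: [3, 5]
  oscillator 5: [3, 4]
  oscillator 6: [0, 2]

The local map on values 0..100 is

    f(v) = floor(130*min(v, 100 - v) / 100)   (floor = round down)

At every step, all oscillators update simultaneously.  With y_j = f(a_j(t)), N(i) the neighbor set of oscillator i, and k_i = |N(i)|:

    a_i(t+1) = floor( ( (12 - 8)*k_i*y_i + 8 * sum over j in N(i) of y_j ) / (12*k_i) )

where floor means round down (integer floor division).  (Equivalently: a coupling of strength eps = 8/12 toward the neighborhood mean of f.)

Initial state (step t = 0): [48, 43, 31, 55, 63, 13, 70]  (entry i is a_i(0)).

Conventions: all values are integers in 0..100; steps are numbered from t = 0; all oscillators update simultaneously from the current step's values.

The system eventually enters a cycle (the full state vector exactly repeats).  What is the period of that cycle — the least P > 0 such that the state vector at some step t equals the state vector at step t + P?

Answer: 4
Key observation: The state at step 6, [62, 62, 62, 48, 48, 48, 62], reappears at step 10 — and no state repeats earlier — so the cycle the system enters has period 4.

Derivation:
t=0: [48, 43, 31, 55, 63, 13, 70]
t=1: [52, 52, 44, 40, 40, 40, 47]
t=2: [61, 60, 60, 52, 52, 52, 60]
t=3: [51, 51, 52, 62, 62, 62, 51]
t=4: [63, 62, 62, 49, 49, 49, 62]
t=5: [48, 48, 49, 63, 63, 63, 48]
t=6: [62, 62, 62, 48, 48, 48, 62]
t=7: [49, 49, 49, 62, 62, 62, 49]
t=8: [63, 63, 63, 49, 49, 49, 63]
t=9: [48, 48, 48, 63, 63, 63, 48]
t=10: [62, 62, 62, 48, 48, 48, 62]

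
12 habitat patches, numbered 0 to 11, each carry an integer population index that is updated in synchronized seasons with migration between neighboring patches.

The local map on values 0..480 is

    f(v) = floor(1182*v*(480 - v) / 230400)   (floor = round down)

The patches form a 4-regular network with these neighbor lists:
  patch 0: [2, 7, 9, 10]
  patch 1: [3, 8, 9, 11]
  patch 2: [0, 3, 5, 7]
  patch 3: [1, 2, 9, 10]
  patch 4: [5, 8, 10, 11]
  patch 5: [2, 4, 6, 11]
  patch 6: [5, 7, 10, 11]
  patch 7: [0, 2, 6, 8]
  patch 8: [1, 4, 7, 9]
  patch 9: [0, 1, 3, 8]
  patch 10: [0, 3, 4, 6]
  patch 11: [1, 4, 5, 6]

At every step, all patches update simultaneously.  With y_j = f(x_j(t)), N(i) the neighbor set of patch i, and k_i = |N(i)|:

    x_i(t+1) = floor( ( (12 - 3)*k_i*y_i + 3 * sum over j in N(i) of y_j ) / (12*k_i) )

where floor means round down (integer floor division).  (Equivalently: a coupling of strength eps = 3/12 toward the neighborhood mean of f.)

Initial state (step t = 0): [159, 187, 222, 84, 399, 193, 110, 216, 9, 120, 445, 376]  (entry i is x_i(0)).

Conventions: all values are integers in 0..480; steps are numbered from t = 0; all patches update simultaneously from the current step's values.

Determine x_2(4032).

Simulating step by step:
t=0: [159, 187, 222, 84, 399, 193, 110, 216, 9, 120, 445, 376]
t=1: [251, 249, 282, 182, 160, 267, 209, 267, 75, 211, 109, 208]
t=2: [287, 284, 286, 275, 255, 288, 284, 282, 187, 282, 225, 288]
t=3: [284, 284, 284, 288, 291, 283, 285, 285, 282, 285, 292, 283]
t=4: [284, 285, 284, 283, 282, 285, 284, 285, 285, 284, 281, 285]
t=5: [285, 285, 285, 285, 285, 285, 285, 285, 285, 285, 285, 285]
t=6: [285, 285, 285, 285, 285, 285, 285, 285, 285, 285, 285, 285]

Answer: x_2(4032) = 285
Key observation: The state at step 5, [285, 285, 285, 285, 285, 285, 285, 285, 285, 285, 285, 285], reappears at step 6: the system is in a cycle of period 1 from step 5 on.  Therefore the state at step 4032 equals the state at step 5 + ((4032 - 5) mod 1) = 5, which is [285, 285, 285, 285, 285, 285, 285, 285, 285, 285, 285, 285].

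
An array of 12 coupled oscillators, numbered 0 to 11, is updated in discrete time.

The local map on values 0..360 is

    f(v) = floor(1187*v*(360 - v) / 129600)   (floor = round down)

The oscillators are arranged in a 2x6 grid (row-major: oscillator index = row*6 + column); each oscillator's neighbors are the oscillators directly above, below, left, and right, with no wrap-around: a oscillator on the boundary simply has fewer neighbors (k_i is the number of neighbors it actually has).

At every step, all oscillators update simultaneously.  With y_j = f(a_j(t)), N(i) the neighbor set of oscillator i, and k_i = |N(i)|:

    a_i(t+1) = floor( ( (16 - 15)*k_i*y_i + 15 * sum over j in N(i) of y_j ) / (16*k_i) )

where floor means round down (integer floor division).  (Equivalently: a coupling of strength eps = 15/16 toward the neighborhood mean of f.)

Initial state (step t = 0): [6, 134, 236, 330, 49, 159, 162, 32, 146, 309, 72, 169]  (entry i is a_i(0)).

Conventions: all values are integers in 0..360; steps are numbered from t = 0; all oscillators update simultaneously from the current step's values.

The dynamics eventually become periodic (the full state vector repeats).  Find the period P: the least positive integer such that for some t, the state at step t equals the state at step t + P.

Simulating step by step:
t=0: [6, 134, 236, 330, 49, 159, 162, 32, 146, 309, 72, 169]
t=1: [268, 137, 220, 177, 187, 221, 72, 273, 176, 185, 192, 243]
t=2: [233, 243, 289, 291, 291, 278, 219, 252, 266, 295, 284, 286]
t=3: [271, 237, 221, 181, 195, 189, 261, 256, 205, 201, 184, 201]
t=4: [249, 249, 284, 289, 295, 293, 231, 263, 273, 294, 292, 295]
t=5: [261, 229, 217, 183, 181, 175, 244, 246, 203, 193, 176, 179]
t=6: [264, 259, 286, 291, 296, 296, 246, 273, 279, 294, 295, 296]
t=7: [246, 215, 208, 181, 176, 173, 226, 232, 196, 187, 174, 173]
t=8: [279, 272, 291, 293, 296, 296, 264, 284, 285, 295, 296, 296]
t=9: [224, 196, 196, 177, 174, 173, 203, 214, 185, 181, 173, 173]
t=10: [291, 286, 295, 295, 296, 296, 283, 293, 292, 296, 296, 296]
t=11: [195, 179, 182, 173, 173, 173, 182, 190, 176, 176, 173, 173]
t=12: [295, 295, 296, 296, 296, 296, 294, 295, 295, 296, 296, 296]
t=13: [175, 174, 174, 173, 173, 173, 175, 175, 173, 173, 173, 173]
t=14: [296, 296, 296, 296, 296, 296, 296, 296, 296, 296, 296, 296]
t=15: [173, 173, 173, 173, 173, 173, 173, 173, 173, 173, 173, 173]
t=16: [296, 296, 296, 296, 296, 296, 296, 296, 296, 296, 296, 296]

Answer: 2
Key observation: The state at step 14, [296, 296, 296, 296, 296, 296, 296, 296, 296, 296, 296, 296], reappears at step 16 — and no state repeats earlier — so the cycle the system enters has period 2.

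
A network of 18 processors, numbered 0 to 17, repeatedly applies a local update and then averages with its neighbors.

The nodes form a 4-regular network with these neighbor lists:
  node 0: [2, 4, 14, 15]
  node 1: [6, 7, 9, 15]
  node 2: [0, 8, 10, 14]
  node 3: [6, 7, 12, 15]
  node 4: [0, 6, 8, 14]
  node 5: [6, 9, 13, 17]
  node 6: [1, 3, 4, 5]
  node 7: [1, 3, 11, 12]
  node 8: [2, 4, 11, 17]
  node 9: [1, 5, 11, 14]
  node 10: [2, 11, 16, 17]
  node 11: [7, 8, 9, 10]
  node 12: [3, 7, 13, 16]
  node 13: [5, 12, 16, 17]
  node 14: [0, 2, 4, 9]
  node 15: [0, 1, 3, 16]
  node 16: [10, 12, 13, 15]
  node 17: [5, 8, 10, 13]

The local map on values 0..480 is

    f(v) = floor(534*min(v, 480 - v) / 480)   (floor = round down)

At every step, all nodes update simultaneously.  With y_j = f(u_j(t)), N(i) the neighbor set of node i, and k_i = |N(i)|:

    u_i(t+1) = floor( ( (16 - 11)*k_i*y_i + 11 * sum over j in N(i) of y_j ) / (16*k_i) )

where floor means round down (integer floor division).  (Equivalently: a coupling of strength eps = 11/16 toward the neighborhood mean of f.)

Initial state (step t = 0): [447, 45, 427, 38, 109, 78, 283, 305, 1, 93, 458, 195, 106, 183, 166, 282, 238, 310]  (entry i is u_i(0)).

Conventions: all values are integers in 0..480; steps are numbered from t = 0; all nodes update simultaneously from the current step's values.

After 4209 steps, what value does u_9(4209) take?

Answer: u_9(4209) = 242
Key observation: The state at step 22, [264, 264, 264, 264, 264, 264, 264, 264, 264, 264, 264, 264, 264, 264, 264, 264, 264, 264], reappears at step 28: the system is in a cycle of period 6 from step 22 on.  Therefore the state at step 4209 equals the state at step 22 + ((4209 - 22) mod 6) = 27, which is [242, 242, 242, 242, 242, 242, 242, 242, 242, 242, 242, 242, 242, 242, 242, 242, 242, 242].

Derivation:
t=0: [447, 45, 427, 38, 109, 78, 283, 305, 1, 93, 458, 195, 106, 183, 166, 282, 238, 310]
t=1: [111, 142, 60, 142, 113, 149, 119, 133, 100, 124, 132, 122, 157, 176, 112, 136, 179, 113]
t=2: [118, 146, 107, 152, 123, 152, 145, 153, 112, 142, 135, 135, 174, 174, 116, 156, 176, 145]
t=3: [136, 164, 128, 172, 136, 168, 159, 168, 136, 153, 154, 150, 185, 183, 133, 166, 182, 159]
t=4: [154, 179, 150, 188, 154, 182, 177, 186, 156, 170, 171, 168, 198, 195, 151, 182, 194, 177]
t=5: [174, 198, 172, 206, 174, 200, 195, 204, 177, 188, 190, 188, 214, 210, 171, 199, 209, 195]
t=6: [196, 218, 195, 226, 196, 219, 216, 224, 200, 209, 211, 210, 232, 228, 194, 219, 227, 215]
t=7: [221, 241, 220, 248, 221, 241, 238, 246, 225, 232, 234, 233, 253, 249, 219, 241, 248, 238]
t=8: [247, 262, 247, 259, 248, 261, 260, 258, 252, 258, 257, 257, 256, 258, 246, 259, 258, 259]
t=9: [256, 244, 256, 245, 255, 244, 246, 246, 252, 247, 249, 248, 246, 245, 256, 247, 246, 246]
t=10: [250, 260, 250, 260, 251, 260, 259, 260, 253, 258, 256, 257, 260, 260, 250, 258, 259, 258]
t=11: [253, 244, 253, 244, 252, 244, 246, 244, 251, 247, 248, 247, 244, 244, 253, 246, 245, 246]
t=12: [253, 260, 253, 261, 254, 260, 259, 261, 255, 258, 258, 258, 261, 261, 253, 259, 260, 259]
t=13: [250, 244, 250, 243, 250, 244, 245, 243, 248, 246, 246, 246, 243, 243, 250, 245, 244, 245]
t=14: [256, 261, 256, 262, 256, 261, 260, 262, 257, 259, 259, 260, 262, 262, 255, 260, 261, 260]
t=15: [248, 243, 248, 242, 248, 243, 244, 242, 246, 245, 245, 244, 242, 242, 248, 244, 243, 244]
t=16: [258, 262, 258, 263, 259, 262, 262, 263, 260, 261, 261, 261, 263, 263, 258, 262, 262, 262]
t=17: [245, 242, 245, 241, 244, 242, 242, 241, 244, 243, 243, 242, 241, 241, 245, 242, 241, 242]
t=18: [261, 264, 261, 264, 262, 264, 263, 264, 262, 263, 263, 263, 265, 264, 261, 263, 264, 263]
t=19: [242, 240, 242, 240, 242, 240, 240, 240, 241, 241, 241, 241, 239, 240, 242, 240, 240, 240]
t=20: [264, 266, 264, 266, 264, 266, 266, 266, 265, 265, 265, 265, 266, 266, 264, 266, 266, 266]
t=21: [239, 238, 239, 238, 239, 238, 238, 238, 239, 238, 238, 238, 238, 238, 239, 238, 238, 238]
t=22: [264, 264, 264, 264, 264, 264, 264, 264, 264, 264, 264, 264, 264, 264, 264, 264, 264, 264]
t=23: [240, 240, 240, 240, 240, 240, 240, 240, 240, 240, 240, 240, 240, 240, 240, 240, 240, 240]
t=24: [267, 267, 267, 267, 267, 267, 267, 267, 267, 267, 267, 267, 267, 267, 267, 267, 267, 267]
t=25: [236, 236, 236, 236, 236, 236, 236, 236, 236, 236, 236, 236, 236, 236, 236, 236, 236, 236]
t=26: [262, 262, 262, 262, 262, 262, 262, 262, 262, 262, 262, 262, 262, 262, 262, 262, 262, 262]
t=27: [242, 242, 242, 242, 242, 242, 242, 242, 242, 242, 242, 242, 242, 242, 242, 242, 242, 242]
t=28: [264, 264, 264, 264, 264, 264, 264, 264, 264, 264, 264, 264, 264, 264, 264, 264, 264, 264]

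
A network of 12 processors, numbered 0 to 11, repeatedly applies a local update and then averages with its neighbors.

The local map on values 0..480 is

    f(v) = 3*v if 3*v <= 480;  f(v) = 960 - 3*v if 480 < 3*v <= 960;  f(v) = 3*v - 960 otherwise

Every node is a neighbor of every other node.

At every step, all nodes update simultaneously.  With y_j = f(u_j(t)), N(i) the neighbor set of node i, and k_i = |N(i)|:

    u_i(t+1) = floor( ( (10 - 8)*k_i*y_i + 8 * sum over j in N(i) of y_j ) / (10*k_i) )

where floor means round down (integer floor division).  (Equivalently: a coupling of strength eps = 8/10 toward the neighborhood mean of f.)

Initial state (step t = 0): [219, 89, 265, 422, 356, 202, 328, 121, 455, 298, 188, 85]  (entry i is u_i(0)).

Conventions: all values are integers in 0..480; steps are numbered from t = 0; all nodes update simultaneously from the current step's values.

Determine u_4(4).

Simulating step by step:
t=0: [219, 89, 265, 422, 356, 202, 328, 121, 455, 298, 188, 85]
t=1: [257, 253, 240, 258, 232, 264, 222, 265, 270, 227, 269, 251]
t=2: [205, 207, 212, 205, 215, 202, 218, 202, 200, 217, 201, 207]
t=3: [338, 337, 335, 338, 334, 339, 333, 339, 340, 333, 339, 337]
t=4: [50, 50, 49, 50, 49, 51, 49, 51, 51, 49, 51, 50]

Answer: u_4(4) = 49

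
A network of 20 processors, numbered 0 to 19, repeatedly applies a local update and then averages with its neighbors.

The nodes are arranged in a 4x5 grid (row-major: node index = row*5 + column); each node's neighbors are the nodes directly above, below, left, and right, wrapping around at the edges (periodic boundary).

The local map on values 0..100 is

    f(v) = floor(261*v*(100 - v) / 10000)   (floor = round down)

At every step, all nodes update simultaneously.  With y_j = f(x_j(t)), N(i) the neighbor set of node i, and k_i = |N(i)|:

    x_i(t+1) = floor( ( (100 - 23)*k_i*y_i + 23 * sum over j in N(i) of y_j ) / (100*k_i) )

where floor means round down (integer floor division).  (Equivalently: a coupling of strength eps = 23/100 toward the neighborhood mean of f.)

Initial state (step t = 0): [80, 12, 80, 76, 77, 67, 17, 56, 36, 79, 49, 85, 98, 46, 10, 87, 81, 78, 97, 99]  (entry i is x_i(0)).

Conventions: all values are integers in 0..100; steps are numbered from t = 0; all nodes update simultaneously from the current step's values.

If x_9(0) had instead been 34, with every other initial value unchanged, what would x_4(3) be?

Simulating step by step:
t=0: [80, 12, 80, 76, 77, 67, 17, 56, 36, 34, 49, 85, 98, 46, 10, 87, 81, 78, 97, 99]
t=1: [40, 29, 42, 45, 43, 55, 38, 57, 59, 55, 58, 33, 15, 54, 28, 30, 38, 39, 14, 7]
t=2: [61, 55, 62, 61, 60, 63, 60, 61, 63, 63, 61, 56, 39, 59, 51, 53, 59, 58, 35, 23]
t=3: [62, 63, 61, 61, 60, 60, 62, 61, 60, 60, 62, 63, 62, 62, 63, 63, 63, 62, 58, 49]

Answer: x_4(3) = 60
Key observation: This trace re-runs the system from the modified initial state.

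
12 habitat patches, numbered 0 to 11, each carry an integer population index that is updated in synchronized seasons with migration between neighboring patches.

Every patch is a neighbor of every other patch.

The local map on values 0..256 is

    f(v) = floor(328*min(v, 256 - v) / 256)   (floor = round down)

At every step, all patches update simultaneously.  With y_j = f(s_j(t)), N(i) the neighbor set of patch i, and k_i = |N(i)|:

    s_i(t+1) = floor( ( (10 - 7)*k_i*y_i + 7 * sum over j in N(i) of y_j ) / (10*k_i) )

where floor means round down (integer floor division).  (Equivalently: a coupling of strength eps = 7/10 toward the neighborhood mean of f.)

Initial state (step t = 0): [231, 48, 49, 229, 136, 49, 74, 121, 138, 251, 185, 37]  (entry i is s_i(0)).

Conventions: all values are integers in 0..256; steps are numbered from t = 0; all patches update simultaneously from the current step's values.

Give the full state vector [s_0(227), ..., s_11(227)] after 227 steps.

Answer: [126, 126, 126, 126, 126, 126, 126, 126, 126, 126, 126, 126]
Key observation: The state at step 5, [120, 120, 120, 120, 120, 120, 120, 120, 120, 120, 120, 120], reappears at step 17: the system is in a cycle of period 12 from step 5 on.  Therefore the state at step 227 equals the state at step 5 + ((227 - 5) mod 12) = 11, which is [126, 126, 126, 126, 126, 126, 126, 126, 126, 126, 126, 126].

Derivation:
t=0: [231, 48, 49, 229, 136, 49, 74, 121, 138, 251, 185, 37]
t=1: [67, 74, 74, 68, 96, 74, 82, 96, 95, 61, 81, 71]
t=2: [96, 98, 98, 96, 105, 98, 100, 105, 104, 94, 100, 97]
t=3: [125, 126, 126, 125, 128, 126, 127, 128, 128, 125, 127, 126]
t=4: [161, 161, 161, 161, 162, 161, 161, 162, 162, 161, 161, 161]
t=5: [120, 120, 120, 120, 120, 120, 120, 120, 120, 120, 120, 120]
t=6: [153, 153, 153, 153, 153, 153, 153, 153, 153, 153, 153, 153]
t=7: [131, 131, 131, 131, 131, 131, 131, 131, 131, 131, 131, 131]
t=8: [160, 160, 160, 160, 160, 160, 160, 160, 160, 160, 160, 160]
t=9: [123, 123, 123, 123, 123, 123, 123, 123, 123, 123, 123, 123]
t=10: [157, 157, 157, 157, 157, 157, 157, 157, 157, 157, 157, 157]
t=11: [126, 126, 126, 126, 126, 126, 126, 126, 126, 126, 126, 126]
t=12: [161, 161, 161, 161, 161, 161, 161, 161, 161, 161, 161, 161]
t=13: [121, 121, 121, 121, 121, 121, 121, 121, 121, 121, 121, 121]
t=14: [155, 155, 155, 155, 155, 155, 155, 155, 155, 155, 155, 155]
t=15: [129, 129, 129, 129, 129, 129, 129, 129, 129, 129, 129, 129]
t=16: [162, 162, 162, 162, 162, 162, 162, 162, 162, 162, 162, 162]
t=17: [120, 120, 120, 120, 120, 120, 120, 120, 120, 120, 120, 120]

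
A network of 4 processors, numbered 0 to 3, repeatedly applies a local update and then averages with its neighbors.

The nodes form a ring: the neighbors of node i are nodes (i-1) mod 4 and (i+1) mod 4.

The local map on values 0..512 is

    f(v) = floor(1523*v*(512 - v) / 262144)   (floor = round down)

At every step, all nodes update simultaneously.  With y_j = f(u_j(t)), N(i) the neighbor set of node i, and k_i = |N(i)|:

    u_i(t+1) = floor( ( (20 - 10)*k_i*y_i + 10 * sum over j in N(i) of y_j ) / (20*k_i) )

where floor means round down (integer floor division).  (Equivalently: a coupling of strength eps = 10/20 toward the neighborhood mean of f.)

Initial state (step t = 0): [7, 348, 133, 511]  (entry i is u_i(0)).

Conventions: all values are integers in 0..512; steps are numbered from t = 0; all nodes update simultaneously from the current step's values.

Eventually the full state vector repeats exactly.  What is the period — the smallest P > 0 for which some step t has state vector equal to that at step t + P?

Simulating step by step:
t=0: [7, 348, 133, 511]
t=1: [93, 243, 229, 79]
t=2: [257, 340, 332, 249]
t=3: [369, 351, 353, 371]
t=4: [310, 322, 320, 309]
t=5: [361, 357, 357, 361]
t=6: [317, 319, 319, 317]
t=7: [358, 357, 357, 358]
t=8: [320, 320, 320, 320]
t=9: [356, 356, 356, 356]
t=10: [322, 322, 322, 322]
t=11: [355, 355, 355, 355]
t=12: [323, 323, 323, 323]
t=13: [354, 354, 354, 354]
t=14: [324, 324, 324, 324]
t=15: [353, 353, 353, 353]
t=16: [326, 326, 326, 326]
t=17: [352, 352, 352, 352]
t=18: [327, 327, 327, 327]
t=19: [351, 351, 351, 351]
t=20: [328, 328, 328, 328]
t=21: [350, 350, 350, 350]
t=22: [329, 329, 329, 329]
t=23: [349, 349, 349, 349]
t=24: [330, 330, 330, 330]
t=25: [348, 348, 348, 348]
t=26: [331, 331, 331, 331]
t=27: [348, 348, 348, 348]

Answer: 2
Key observation: The state at step 25, [348, 348, 348, 348], reappears at step 27 — and no state repeats earlier — so the cycle the system enters has period 2.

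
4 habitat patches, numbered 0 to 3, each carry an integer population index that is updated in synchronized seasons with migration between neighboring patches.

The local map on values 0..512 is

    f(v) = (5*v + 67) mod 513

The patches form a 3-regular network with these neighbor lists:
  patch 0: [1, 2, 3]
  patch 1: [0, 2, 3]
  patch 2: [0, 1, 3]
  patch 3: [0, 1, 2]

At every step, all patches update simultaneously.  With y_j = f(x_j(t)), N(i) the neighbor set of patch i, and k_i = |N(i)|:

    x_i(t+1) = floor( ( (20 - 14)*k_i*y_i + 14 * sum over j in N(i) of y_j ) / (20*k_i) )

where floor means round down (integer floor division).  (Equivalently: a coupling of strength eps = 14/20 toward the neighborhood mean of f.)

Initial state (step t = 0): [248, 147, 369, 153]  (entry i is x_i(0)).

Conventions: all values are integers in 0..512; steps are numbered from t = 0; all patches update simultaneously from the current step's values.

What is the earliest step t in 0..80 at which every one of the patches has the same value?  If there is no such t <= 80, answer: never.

Answer: 4
Key observation: Synchronization is absorbing here: once all patches are equal they stay equal, and step 4 is the first all-equal step.

Derivation:
t=0: [248, 147, 369, 153]  (not all equal)
t=1: [313, 313, 319, 315]  (not all equal)
t=2: [102, 102, 104, 103]  (not all equal)
t=3: [67, 67, 68, 67]  (not all equal)
t=4: [403, 403, 403, 403]  (all equal)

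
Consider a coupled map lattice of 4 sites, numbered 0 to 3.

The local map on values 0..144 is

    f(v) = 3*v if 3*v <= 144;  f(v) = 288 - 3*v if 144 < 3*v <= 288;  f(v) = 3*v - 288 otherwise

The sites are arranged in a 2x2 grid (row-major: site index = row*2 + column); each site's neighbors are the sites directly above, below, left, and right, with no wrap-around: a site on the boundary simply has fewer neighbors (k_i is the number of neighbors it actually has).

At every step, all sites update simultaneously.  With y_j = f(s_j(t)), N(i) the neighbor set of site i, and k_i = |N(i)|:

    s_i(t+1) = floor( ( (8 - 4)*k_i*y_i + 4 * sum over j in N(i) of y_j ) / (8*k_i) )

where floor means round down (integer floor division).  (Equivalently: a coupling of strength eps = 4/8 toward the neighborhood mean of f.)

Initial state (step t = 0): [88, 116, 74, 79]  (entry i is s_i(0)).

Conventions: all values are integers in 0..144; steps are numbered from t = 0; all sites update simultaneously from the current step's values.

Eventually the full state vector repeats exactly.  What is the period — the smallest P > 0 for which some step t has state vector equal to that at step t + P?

Answer: 13
Key observation: The state at step 17, [85, 85, 40, 40], reappears at step 30 — and no state repeats earlier — so the cycle the system enters has period 13.

Derivation:
t=0: [88, 116, 74, 79]
t=1: [43, 48, 51, 57]
t=2: [134, 133, 129, 128]
t=3: [109, 108, 102, 100]
t=4: [33, 30, 21, 19]
t=5: [87, 84, 70, 66]
t=6: [42, 47, 68, 73]
t=7: [119, 119, 90, 90]
t=8: [56, 56, 30, 30]
t=9: [112, 112, 97, 97]
t=10: [36, 36, 14, 14]
t=11: [91, 91, 58, 58]
t=12: [39, 39, 89, 89]
t=13: [93, 93, 45, 45]
t=14: [40, 40, 103, 103]
t=15: [95, 95, 45, 45]
t=16: [36, 36, 102, 102]
t=17: [85, 85, 40, 40]
t=18: [54, 54, 98, 98]
t=19: [96, 96, 36, 36]
t=20: [27, 27, 81, 81]
t=21: [72, 72, 54, 54]
t=22: [85, 85, 112, 112]
t=23: [36, 36, 44, 44]
t=24: [114, 114, 126, 126]
t=25: [63, 63, 81, 81]
t=26: [85, 85, 58, 58]
t=27: [53, 53, 93, 93]
t=28: [99, 99, 39, 39]
t=29: [36, 36, 90, 90]
t=30: [85, 85, 40, 40]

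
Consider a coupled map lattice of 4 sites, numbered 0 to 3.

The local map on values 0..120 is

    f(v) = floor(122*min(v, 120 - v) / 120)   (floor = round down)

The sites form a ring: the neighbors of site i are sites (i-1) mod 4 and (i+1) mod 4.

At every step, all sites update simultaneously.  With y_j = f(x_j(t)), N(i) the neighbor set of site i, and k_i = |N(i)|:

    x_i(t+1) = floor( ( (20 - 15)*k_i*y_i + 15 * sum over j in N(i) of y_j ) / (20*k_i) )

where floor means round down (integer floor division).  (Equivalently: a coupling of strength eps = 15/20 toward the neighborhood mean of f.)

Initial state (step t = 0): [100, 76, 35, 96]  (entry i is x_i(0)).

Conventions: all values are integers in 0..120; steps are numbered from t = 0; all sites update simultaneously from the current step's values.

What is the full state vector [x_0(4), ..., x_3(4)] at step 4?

Simulating step by step:
t=0: [100, 76, 35, 96]
t=1: [30, 31, 34, 26]
t=2: [28, 31, 29, 30]
t=3: [29, 29, 30, 28]
t=4: [28, 29, 28, 29]

Answer: [28, 29, 28, 29]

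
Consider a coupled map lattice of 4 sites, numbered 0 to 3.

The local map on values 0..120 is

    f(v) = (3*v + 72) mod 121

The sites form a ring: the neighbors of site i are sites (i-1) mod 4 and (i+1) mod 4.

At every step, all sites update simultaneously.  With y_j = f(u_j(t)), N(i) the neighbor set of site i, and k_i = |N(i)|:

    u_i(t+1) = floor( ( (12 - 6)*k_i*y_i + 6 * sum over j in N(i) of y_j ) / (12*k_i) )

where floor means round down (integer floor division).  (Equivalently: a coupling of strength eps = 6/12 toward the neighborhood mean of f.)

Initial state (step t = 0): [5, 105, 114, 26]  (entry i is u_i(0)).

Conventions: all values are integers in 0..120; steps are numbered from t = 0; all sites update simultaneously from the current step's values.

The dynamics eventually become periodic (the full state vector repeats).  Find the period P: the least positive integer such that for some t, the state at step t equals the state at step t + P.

Simulating step by step:
t=0: [5, 105, 114, 26]
t=1: [56, 46, 38, 49]
t=2: [106, 90, 79, 95]
t=3: [67, 73, 87, 81]
t=4: [46, 55, 76, 67]
t=5: [81, 94, 65, 52]
t=6: [91, 80, 67, 78]
t=7: [85, 68, 49, 65]
t=8: [57, 62, 63, 58]
t=9: [5, 13, 14, 7]
t=10: [94, 105, 108, 96]
t=11: [91, 48, 52, 95]
t=12: [104, 100, 106, 110]
t=13: [22, 16, 25, 31]
t=14: [49, 70, 54, 32]
t=15: [70, 72, 78, 76]
t=16: [46, 49, 58, 55]
t=17: [98, 72, 55, 81]
t=18: [31, 52, 87, 66]
t=19: [55, 87, 79, 47]
t=20: [103, 91, 79, 91]
t=21: [60, 72, 85, 72]
t=22: [28, 46, 65, 46]
t=23: [62, 59, 57, 59]
t=24: [11, 7, 4, 7]
t=25: [99, 93, 88, 93]
t=26: [57, 79, 101, 79]
t=27: [34, 36, 39, 36]
t=28: [56, 59, 63, 59]
t=29: [63, 38, 13, 38]
t=30: [42, 65, 88, 65]
t=31: [51, 55, 59, 55]
t=32: [110, 85, 61, 85]
t=33: [62, 55, 49, 55]
t=34: [66, 86, 107, 86]
t=35: [58, 58, 59, 58]
t=36: [4, 4, 5, 4]
t=37: [84, 84, 85, 84]
t=38: [82, 82, 83, 82]
t=39: [76, 76, 77, 76]
t=40: [58, 58, 59, 58]

Answer: 5
Key observation: The state at step 35, [58, 58, 59, 58], reappears at step 40 — and no state repeats earlier — so the cycle the system enters has period 5.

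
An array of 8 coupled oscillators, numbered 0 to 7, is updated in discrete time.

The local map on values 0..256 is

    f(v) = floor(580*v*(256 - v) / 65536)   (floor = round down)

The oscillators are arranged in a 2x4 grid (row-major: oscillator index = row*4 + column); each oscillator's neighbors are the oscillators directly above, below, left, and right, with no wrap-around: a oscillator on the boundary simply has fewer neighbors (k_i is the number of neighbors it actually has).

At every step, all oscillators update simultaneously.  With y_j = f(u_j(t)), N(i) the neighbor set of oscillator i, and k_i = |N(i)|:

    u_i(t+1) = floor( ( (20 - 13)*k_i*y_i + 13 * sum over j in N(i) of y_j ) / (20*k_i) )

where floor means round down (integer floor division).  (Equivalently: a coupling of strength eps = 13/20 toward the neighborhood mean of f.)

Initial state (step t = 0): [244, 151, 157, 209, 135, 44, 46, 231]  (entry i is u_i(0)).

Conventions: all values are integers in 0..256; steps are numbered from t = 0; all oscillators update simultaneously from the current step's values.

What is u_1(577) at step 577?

Simulating step by step:
t=0: [244, 151, 157, 209, 135, 44, 46, 231]
t=1: [101, 101, 115, 91, 85, 108, 88, 73]
t=2: [134, 139, 136, 131, 135, 135, 132, 126]
t=3: [143, 143, 143, 144, 144, 143, 144, 144]
t=4: [142, 143, 142, 142, 142, 142, 142, 142]
t=5: [143, 143, 143, 143, 143, 143, 143, 143]
t=6: [143, 143, 143, 143, 143, 143, 143, 143]

Answer: u_1(577) = 143
Key observation: The state at step 5, [143, 143, 143, 143, 143, 143, 143, 143], reappears at step 6: the system is in a cycle of period 1 from step 5 on.  Therefore the state at step 577 equals the state at step 5 + ((577 - 5) mod 1) = 5, which is [143, 143, 143, 143, 143, 143, 143, 143].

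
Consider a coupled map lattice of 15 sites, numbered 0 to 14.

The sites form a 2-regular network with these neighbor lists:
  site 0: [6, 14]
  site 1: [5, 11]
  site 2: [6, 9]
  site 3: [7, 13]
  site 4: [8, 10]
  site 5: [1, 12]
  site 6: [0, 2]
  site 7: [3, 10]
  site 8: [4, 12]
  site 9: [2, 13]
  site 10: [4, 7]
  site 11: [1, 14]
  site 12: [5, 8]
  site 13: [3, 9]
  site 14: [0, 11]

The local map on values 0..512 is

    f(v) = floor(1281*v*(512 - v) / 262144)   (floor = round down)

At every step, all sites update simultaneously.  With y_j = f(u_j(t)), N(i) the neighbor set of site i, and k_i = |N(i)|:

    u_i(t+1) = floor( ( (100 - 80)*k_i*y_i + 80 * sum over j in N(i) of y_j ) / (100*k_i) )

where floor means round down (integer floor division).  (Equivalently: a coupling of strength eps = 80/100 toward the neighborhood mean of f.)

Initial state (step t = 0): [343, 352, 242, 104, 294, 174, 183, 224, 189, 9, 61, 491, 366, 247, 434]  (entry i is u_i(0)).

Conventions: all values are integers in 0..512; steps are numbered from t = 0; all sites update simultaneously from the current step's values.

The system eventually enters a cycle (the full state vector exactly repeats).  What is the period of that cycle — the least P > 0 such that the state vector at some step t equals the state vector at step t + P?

Answer: 1
Key observation: The state at step 7, [307, 307, 307, 307, 307, 307, 307, 307, 307, 307, 307, 307, 307, 307, 307], reappears at step 8 — and no state repeats earlier — so the cycle the system enters has period 1.

Derivation:
t=0: [343, 352, 242, 104, 294, 174, 183, 224, 189, 9, 61, 491, 366, 247, 434]
t=1: [240, 189, 190, 295, 235, 271, 299, 199, 289, 259, 278, 186, 286, 155, 166]
t=2: [300, 305, 312, 292, 316, 309, 308, 312, 316, 291, 312, 290, 316, 306, 301]
t=3: [308, 309, 309, 307, 302, 305, 307, 307, 302, 307, 303, 310, 303, 312, 311]
t=4: [306, 306, 306, 305, 309, 307, 306, 307, 309, 305, 308, 305, 308, 306, 306]
t=5: [308, 307, 308, 307, 306, 307, 308, 307, 306, 308, 306, 308, 306, 308, 308]
t=6: [307, 307, 307, 307, 308, 307, 307, 307, 308, 307, 307, 307, 307, 307, 307]
t=7: [307, 307, 307, 307, 307, 307, 307, 307, 307, 307, 307, 307, 307, 307, 307]
t=8: [307, 307, 307, 307, 307, 307, 307, 307, 307, 307, 307, 307, 307, 307, 307]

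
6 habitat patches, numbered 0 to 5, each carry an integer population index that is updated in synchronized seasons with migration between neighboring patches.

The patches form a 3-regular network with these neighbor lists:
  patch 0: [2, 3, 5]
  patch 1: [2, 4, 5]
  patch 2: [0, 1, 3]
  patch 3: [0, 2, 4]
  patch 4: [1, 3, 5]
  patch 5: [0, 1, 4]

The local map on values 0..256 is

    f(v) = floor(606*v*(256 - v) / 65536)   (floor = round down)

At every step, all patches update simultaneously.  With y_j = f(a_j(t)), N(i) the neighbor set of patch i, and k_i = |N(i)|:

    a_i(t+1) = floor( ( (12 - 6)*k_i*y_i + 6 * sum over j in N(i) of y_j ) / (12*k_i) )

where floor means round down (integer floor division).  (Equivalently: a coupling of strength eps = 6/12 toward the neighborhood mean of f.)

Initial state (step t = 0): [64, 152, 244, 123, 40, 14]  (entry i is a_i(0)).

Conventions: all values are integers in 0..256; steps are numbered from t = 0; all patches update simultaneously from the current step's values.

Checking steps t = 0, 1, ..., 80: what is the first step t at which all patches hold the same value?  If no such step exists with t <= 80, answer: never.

Answer: 4
Key observation: Synchronization is absorbing here: once all patches are equal they stay equal, and step 4 is the first all-equal step.

Derivation:
t=0: [64, 152, 244, 123, 40, 14]  (not all equal)
t=1: [91, 95, 81, 112, 94, 71]  (not all equal)
t=2: [135, 135, 136, 142, 138, 130]  (not all equal)
t=3: [150, 150, 150, 149, 150, 150]  (not all equal)
t=4: [147, 147, 147, 147, 147, 147]  (all equal)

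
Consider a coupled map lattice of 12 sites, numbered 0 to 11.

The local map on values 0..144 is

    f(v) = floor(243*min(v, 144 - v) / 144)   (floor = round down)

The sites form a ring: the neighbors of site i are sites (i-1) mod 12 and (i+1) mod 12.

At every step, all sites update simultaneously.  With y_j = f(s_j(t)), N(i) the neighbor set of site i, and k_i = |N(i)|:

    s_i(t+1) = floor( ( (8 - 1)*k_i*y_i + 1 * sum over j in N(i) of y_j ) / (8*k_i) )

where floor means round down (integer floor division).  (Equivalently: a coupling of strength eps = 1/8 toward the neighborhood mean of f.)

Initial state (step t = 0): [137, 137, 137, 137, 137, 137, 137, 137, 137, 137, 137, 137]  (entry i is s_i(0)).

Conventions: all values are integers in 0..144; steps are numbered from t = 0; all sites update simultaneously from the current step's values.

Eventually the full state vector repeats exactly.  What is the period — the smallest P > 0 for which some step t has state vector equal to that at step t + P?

Simulating step by step:
t=0: [137, 137, 137, 137, 137, 137, 137, 137, 137, 137, 137, 137]
t=1: [11, 11, 11, 11, 11, 11, 11, 11, 11, 11, 11, 11]
t=2: [18, 18, 18, 18, 18, 18, 18, 18, 18, 18, 18, 18]
t=3: [30, 30, 30, 30, 30, 30, 30, 30, 30, 30, 30, 30]
t=4: [50, 50, 50, 50, 50, 50, 50, 50, 50, 50, 50, 50]
t=5: [84, 84, 84, 84, 84, 84, 84, 84, 84, 84, 84, 84]
t=6: [101, 101, 101, 101, 101, 101, 101, 101, 101, 101, 101, 101]
t=7: [72, 72, 72, 72, 72, 72, 72, 72, 72, 72, 72, 72]
t=8: [121, 121, 121, 121, 121, 121, 121, 121, 121, 121, 121, 121]
t=9: [38, 38, 38, 38, 38, 38, 38, 38, 38, 38, 38, 38]
t=10: [64, 64, 64, 64, 64, 64, 64, 64, 64, 64, 64, 64]
t=11: [108, 108, 108, 108, 108, 108, 108, 108, 108, 108, 108, 108]
t=12: [60, 60, 60, 60, 60, 60, 60, 60, 60, 60, 60, 60]
t=13: [101, 101, 101, 101, 101, 101, 101, 101, 101, 101, 101, 101]

Answer: 7
Key observation: The state at step 6, [101, 101, 101, 101, 101, 101, 101, 101, 101, 101, 101, 101], reappears at step 13 — and no state repeats earlier — so the cycle the system enters has period 7.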